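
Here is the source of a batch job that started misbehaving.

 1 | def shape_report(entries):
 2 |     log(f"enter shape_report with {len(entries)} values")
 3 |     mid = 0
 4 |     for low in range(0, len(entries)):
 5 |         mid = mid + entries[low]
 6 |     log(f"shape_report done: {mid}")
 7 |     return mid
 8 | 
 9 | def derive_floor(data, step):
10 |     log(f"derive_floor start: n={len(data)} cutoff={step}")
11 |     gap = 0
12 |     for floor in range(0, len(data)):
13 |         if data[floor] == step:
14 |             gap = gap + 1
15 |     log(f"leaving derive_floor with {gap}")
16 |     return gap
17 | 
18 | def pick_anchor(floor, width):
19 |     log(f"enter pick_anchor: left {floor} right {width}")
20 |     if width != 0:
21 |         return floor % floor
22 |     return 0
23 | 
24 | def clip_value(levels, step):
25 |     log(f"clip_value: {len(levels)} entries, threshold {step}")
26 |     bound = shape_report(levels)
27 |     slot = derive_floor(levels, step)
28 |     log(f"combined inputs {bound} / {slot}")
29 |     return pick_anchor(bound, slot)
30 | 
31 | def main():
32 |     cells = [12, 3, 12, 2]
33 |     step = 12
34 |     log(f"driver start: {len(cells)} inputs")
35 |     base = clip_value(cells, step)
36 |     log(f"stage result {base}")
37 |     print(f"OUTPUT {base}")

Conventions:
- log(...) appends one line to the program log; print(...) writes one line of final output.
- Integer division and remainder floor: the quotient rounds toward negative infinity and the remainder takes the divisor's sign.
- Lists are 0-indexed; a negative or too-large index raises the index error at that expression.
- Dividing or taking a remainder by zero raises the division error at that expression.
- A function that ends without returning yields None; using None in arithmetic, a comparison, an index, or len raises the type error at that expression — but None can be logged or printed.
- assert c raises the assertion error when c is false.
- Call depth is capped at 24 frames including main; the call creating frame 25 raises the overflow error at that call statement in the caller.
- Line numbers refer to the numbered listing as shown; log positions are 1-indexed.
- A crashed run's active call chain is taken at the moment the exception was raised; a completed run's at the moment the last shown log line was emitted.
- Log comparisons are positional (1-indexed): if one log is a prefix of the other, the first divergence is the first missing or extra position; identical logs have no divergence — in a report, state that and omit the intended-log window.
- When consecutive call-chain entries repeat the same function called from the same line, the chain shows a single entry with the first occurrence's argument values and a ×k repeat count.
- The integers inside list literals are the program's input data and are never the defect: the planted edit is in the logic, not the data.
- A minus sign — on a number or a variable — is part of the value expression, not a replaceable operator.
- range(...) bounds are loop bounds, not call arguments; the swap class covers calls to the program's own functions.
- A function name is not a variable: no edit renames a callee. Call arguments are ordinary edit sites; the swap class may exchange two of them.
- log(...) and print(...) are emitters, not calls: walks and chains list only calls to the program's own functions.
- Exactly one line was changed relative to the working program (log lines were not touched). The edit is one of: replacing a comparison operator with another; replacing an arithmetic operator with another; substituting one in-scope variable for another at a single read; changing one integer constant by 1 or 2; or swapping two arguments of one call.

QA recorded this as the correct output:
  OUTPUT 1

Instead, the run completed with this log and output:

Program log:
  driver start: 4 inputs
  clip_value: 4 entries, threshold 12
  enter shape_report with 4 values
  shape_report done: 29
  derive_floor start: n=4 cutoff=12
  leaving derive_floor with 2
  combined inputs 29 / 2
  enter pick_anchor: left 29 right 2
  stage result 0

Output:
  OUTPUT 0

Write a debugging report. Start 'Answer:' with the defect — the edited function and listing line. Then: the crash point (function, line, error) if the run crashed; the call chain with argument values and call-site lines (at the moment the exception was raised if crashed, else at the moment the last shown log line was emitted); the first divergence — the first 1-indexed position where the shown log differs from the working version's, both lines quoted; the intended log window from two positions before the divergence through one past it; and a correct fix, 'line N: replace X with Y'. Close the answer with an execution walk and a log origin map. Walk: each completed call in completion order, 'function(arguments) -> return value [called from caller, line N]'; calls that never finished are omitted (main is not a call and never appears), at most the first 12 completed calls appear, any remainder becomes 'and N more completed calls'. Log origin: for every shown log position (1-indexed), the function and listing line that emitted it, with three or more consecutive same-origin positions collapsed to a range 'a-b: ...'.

Answer: the defect is in pick_anchor at line 21.
Key observation: The log first diverges at position 9: the faulty run prints 'stage result 0' where the working version prints 'stage result 1'.
Call chain: main.
First divergence: position 9 — the shown line 'stage result 0' should read 'stage result 1'.
Intended log window:
  7: combined inputs 29 / 2
  8: enter pick_anchor: left 29 right 2
  9: stage result 1
Execution walk:
  shape_report([12, 3, 12, 2]) -> 29  [called from clip_value, line 26]
  derive_floor([12, 3, 12, 2], 12) -> 2  [called from clip_value, line 27]
  pick_anchor(29, 2) -> 0  [called from clip_value, line 29]
  clip_value([12, 3, 12, 2], 12) -> 0  [called from main, line 35]
Log origins:
  1: logged in main at line 34
  2: logged in clip_value at line 25
  3: logged in shape_report at line 2
  4: logged in shape_report at line 6
  5: logged in derive_floor at line 10
  6: logged in derive_floor at line 15
  7: logged in clip_value at line 28
  8: logged in pick_anchor at line 19
  9: logged in main at line 36
A correct fix: line 21: replace `floor % floor` with `floor % width`.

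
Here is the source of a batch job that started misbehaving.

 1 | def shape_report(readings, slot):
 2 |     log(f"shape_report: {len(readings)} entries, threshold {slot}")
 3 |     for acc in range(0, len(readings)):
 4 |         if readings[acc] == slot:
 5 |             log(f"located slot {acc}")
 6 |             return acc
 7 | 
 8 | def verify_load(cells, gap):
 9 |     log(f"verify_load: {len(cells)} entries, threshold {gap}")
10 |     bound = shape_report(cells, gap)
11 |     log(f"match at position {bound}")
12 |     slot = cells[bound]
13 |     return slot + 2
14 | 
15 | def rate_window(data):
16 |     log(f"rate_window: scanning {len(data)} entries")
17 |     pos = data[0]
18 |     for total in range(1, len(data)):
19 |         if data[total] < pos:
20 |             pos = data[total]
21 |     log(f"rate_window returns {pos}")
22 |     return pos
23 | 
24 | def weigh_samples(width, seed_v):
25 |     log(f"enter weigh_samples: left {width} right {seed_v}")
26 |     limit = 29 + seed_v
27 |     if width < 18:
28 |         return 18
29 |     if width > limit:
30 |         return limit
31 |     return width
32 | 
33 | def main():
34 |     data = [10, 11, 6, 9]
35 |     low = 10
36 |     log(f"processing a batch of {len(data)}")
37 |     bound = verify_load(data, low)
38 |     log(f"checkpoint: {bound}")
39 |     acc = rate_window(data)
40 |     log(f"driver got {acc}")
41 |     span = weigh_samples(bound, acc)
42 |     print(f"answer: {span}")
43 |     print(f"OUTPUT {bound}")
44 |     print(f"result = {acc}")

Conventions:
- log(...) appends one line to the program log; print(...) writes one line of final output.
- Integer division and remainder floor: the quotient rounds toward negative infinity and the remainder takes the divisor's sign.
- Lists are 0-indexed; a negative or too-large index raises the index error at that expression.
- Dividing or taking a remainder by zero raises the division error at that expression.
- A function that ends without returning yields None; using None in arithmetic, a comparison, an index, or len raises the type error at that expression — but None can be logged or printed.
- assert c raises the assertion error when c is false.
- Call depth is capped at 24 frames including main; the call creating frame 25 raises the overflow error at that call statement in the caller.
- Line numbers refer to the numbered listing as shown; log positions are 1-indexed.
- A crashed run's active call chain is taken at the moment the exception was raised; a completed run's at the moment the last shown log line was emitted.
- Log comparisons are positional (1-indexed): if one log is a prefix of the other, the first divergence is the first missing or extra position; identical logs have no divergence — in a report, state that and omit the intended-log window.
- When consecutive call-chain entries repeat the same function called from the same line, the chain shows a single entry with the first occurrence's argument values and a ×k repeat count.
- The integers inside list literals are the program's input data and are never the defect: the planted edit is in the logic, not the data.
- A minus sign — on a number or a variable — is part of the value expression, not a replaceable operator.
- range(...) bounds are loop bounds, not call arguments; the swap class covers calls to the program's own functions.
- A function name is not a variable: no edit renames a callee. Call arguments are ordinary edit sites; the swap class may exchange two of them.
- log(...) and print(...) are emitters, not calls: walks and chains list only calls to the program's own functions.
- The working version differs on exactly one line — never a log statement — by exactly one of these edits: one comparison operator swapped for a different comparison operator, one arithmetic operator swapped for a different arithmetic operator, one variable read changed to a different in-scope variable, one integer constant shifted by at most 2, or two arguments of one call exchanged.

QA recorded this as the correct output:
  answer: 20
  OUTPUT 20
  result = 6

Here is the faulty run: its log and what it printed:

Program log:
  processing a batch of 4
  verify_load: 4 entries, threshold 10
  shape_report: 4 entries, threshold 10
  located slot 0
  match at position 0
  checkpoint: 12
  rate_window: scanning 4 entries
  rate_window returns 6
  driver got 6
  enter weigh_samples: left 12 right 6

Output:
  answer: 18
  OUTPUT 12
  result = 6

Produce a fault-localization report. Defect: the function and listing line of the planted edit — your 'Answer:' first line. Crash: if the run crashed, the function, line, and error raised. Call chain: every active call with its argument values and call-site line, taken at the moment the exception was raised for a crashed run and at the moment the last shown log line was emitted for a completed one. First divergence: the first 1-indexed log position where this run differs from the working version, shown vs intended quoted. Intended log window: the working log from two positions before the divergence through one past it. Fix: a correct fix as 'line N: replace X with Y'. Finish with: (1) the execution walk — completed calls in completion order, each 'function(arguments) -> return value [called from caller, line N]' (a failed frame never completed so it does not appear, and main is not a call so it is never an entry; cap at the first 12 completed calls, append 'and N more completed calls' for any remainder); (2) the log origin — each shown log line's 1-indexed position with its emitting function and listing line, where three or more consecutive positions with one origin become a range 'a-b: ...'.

Answer: the defect is in verify_load at line 13.
Core observation: The log first diverges at position 6: the faulty run prints 'checkpoint: 12' where the working version prints 'checkpoint: 20'.
Call chain: main -> weigh_samples(12, 6) (called at line 41).
First divergence: position 6 — the shown line 'checkpoint: 12' should read 'checkpoint: 20'.
Intended log window:
  4: located slot 0
  5: match at position 0
  6: checkpoint: 20
  7: rate_window: scanning 4 entries
Execution walk:
  shape_report([10, 11, 6, 9], 10) -> 0  [called from verify_load, line 10]
  verify_load([10, 11, 6, 9], 10) -> 12  [called from main, line 37]
  rate_window([10, 11, 6, 9]) -> 6  [called from main, line 39]
  weigh_samples(12, 6) -> 18  [called from main, line 41]
Log origin:
  1: logged in main at line 36
  2: logged in verify_load at line 9
  3: logged in shape_report at line 2
  4: logged in shape_report at line 5
  5: logged in verify_load at line 11
  6: logged in main at line 38
  7: logged in rate_window at line 16
  8: logged in rate_window at line 21
  9: logged in main at line 40
  10: logged in weigh_samples at line 25
A correct fix: line 13: replace `+` with `*`.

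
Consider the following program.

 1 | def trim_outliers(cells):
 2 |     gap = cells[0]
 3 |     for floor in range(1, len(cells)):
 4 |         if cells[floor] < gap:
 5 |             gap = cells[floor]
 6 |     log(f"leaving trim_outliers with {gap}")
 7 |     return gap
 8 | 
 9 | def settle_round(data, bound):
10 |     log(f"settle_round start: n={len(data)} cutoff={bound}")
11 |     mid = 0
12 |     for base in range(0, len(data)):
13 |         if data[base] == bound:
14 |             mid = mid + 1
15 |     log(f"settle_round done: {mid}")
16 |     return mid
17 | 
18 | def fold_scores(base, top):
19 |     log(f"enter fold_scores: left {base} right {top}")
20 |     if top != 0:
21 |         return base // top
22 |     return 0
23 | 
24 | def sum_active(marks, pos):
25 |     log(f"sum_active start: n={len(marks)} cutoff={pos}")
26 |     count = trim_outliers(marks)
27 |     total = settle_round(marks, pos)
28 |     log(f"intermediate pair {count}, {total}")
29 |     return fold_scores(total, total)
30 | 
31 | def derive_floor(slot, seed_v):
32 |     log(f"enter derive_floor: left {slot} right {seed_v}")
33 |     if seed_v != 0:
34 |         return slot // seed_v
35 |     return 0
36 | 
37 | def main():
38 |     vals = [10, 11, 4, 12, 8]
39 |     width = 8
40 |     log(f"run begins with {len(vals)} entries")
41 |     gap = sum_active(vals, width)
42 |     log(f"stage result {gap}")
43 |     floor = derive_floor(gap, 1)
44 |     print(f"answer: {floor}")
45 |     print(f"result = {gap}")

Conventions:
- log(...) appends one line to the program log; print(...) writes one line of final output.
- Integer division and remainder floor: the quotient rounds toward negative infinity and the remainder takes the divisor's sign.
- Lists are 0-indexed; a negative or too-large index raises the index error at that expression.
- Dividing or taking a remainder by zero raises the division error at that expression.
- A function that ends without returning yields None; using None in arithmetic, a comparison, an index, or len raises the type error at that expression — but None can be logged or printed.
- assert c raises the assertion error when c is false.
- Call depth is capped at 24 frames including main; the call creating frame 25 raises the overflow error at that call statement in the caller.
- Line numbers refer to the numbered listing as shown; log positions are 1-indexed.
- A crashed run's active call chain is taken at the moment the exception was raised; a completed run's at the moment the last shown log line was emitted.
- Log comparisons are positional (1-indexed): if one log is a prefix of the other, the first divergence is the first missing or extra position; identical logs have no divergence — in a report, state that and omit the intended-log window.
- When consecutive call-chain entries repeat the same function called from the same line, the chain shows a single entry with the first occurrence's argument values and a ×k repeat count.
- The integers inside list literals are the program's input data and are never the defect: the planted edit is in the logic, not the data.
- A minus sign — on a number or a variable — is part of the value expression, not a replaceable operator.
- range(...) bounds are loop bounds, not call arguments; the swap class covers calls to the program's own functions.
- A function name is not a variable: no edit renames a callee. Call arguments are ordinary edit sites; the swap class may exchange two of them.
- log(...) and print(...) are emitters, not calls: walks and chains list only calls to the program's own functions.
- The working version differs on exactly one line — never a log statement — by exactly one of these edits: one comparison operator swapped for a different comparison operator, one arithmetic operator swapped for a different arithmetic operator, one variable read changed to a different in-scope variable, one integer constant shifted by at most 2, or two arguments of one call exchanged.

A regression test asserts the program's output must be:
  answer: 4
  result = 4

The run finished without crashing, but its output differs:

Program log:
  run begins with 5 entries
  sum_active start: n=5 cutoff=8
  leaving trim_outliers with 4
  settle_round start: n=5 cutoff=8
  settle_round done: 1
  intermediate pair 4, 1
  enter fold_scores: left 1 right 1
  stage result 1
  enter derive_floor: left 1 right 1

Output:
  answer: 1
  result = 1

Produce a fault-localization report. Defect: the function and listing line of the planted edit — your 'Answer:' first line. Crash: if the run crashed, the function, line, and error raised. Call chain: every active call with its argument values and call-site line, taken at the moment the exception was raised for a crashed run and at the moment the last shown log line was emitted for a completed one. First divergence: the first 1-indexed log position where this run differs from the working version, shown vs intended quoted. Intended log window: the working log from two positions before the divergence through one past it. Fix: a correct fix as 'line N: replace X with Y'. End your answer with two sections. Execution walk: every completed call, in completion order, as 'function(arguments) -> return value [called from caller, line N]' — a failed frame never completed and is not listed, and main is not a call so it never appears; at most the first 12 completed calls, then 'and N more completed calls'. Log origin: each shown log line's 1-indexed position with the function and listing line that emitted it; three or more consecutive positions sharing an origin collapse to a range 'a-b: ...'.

Answer: the defect is in sum_active at line 29.
Key fact: Everything matches until log position 7, which reads 'enter fold_scores: left 1 right 1' in place of 'enter fold_scores: left 4 right 1'.
Call chain: main -> derive_floor(1, 1) (called at line 43).
First divergence: position 7 — shown 'enter fold_scores: left 1 right 1', intended 'enter fold_scores: left 4 right 1'.
Intended log window:
  5: settle_round done: 1
  6: intermediate pair 4, 1
  7: enter fold_scores: left 4 right 1
  8: stage result 4
Execution walk:
  trim_outliers([10, 11, 4, 12, 8]) -> 4  [called from sum_active, line 26]
  settle_round([10, 11, 4, 12, 8], 8) -> 1  [called from sum_active, line 27]
  fold_scores(1, 1) -> 1  [called from sum_active, line 29]
  sum_active([10, 11, 4, 12, 8], 8) -> 1  [called from main, line 41]
  derive_floor(1, 1) -> 1  [called from main, line 43]
Log origins:
  1: logged in main at line 40
  2: logged in sum_active at line 25
  3: logged in trim_outliers at line 6
  4: logged in settle_round at line 10
  5: logged in settle_round at line 15
  6: logged in sum_active at line 28
  7: logged in fold_scores at line 19
  8: logged in main at line 42
  9: logged in derive_floor at line 32
A correct fix: line 29: replace `fold_scores(total, total)` with `fold_scores(count, total)`.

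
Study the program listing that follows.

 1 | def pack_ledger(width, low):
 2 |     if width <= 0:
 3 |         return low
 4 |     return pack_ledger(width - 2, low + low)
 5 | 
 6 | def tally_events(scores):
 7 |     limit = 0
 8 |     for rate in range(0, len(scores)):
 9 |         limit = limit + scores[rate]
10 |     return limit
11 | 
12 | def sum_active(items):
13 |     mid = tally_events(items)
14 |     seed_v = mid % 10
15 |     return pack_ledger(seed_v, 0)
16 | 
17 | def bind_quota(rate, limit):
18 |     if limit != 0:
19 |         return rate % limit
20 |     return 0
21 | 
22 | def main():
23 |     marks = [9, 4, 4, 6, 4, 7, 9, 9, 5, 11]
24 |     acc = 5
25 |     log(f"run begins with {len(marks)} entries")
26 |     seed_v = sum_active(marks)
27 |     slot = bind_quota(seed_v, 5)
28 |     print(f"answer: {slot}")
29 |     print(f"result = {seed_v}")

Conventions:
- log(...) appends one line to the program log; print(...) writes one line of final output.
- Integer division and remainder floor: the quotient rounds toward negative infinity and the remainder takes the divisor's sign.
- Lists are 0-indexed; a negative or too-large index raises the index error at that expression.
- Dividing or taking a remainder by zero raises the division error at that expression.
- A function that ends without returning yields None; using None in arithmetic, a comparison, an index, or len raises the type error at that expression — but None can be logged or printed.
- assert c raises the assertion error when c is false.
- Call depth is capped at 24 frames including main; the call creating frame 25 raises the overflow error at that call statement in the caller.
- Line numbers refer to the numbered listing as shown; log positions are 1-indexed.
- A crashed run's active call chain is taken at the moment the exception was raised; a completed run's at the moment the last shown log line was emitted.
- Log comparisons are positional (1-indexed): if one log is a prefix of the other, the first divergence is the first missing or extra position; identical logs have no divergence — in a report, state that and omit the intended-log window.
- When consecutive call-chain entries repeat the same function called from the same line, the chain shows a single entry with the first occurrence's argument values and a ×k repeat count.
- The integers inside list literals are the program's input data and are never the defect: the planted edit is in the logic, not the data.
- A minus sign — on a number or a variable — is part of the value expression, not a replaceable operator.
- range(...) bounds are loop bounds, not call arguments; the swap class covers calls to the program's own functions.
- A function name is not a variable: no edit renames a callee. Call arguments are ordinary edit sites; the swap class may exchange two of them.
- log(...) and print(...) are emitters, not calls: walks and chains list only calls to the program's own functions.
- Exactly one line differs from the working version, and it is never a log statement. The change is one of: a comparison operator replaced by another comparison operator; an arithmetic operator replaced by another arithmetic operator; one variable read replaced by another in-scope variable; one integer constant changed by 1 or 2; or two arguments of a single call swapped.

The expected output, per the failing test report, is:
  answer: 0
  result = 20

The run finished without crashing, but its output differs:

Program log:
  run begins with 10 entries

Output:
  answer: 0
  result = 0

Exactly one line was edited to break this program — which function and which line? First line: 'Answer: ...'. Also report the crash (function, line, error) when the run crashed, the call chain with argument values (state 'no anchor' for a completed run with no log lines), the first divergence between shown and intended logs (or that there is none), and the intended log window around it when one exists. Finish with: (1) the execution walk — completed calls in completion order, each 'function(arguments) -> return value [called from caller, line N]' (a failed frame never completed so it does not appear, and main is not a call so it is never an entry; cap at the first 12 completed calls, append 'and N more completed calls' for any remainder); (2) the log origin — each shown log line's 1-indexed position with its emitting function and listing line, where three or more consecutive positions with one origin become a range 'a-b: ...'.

Answer: the defect is in pack_ledger at line 4.
Core observation: Log streams are identical — the defect surfaces only in the printed output.
Call chain: main.
First divergence: there is none — every log position agrees.
Execution walk:
  tally_events([9, 4, 4, 6, 4, 7, 9, 9, 5, 11]) -> 68  [called from sum_active, line 13]
  pack_ledger(0, 0) -> 0  [called from pack_ledger, line 4]
  pack_ledger(2, 0) -> 0  [called from pack_ledger, line 4]
  pack_ledger(4, 0) -> 0  [called from pack_ledger, line 4]
  pack_ledger(6, 0) -> 0  [called from pack_ledger, line 4]
  pack_ledger(8, 0) -> 0  [called from sum_active, line 15]
  sum_active([9, 4, 4, 6, 4, 7, 9, 9, 5, 11]) -> 0  [called from main, line 26]
  bind_quota(0, 5) -> 0  [called from main, line 27]
Log origin:
  1: from main, line 25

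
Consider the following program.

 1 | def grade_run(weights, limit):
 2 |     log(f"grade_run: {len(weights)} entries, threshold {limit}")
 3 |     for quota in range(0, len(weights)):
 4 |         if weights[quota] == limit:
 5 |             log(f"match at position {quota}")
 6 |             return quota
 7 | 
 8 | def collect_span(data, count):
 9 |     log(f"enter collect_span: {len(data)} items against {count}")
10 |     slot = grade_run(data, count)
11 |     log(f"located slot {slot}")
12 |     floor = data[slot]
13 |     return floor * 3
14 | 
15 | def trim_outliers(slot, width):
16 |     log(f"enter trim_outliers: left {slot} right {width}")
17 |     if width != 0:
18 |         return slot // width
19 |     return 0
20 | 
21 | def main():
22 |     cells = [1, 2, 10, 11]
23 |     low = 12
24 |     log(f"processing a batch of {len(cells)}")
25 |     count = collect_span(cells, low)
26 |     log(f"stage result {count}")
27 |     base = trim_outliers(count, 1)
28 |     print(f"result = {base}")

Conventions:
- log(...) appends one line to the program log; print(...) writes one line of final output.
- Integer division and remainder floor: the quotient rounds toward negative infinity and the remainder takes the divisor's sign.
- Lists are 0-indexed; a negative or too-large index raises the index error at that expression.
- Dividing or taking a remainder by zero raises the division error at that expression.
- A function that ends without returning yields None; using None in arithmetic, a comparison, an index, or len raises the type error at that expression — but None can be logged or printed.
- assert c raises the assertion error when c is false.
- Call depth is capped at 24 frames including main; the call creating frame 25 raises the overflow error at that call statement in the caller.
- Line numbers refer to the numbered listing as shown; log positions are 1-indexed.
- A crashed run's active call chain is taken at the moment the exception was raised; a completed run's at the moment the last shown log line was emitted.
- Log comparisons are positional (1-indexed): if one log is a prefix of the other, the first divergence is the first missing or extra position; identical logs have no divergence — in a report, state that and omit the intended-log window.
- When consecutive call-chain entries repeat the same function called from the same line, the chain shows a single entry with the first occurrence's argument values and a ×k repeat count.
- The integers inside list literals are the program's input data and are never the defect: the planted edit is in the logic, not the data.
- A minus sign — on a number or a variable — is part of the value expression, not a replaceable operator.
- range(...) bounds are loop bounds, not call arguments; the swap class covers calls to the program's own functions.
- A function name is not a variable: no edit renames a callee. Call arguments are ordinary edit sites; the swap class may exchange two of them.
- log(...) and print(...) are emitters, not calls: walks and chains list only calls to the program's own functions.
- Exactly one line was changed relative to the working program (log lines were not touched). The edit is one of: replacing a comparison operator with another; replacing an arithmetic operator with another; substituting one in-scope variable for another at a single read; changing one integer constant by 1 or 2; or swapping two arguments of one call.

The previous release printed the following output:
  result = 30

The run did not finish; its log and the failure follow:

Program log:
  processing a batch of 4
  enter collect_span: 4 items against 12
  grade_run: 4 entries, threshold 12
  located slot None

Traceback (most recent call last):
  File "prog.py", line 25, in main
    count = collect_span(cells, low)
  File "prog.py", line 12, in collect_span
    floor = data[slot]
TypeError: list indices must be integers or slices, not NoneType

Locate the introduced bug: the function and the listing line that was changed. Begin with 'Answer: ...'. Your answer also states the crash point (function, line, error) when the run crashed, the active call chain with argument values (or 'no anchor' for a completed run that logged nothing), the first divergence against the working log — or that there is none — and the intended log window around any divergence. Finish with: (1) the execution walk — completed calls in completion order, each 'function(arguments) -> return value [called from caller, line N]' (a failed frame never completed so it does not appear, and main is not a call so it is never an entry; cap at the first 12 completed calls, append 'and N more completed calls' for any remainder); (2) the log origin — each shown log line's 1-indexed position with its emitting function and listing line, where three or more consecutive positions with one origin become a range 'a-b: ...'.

Answer: the defect is in main at line 23.
Key fact: The earliest visible damage is log position 2 — 'enter collect_span: 4 items against 12' rather than the intended 'enter collect_span: 4 items against 10'.
Crash: collect_span, line 12, TypeError.
Call chain: main -> collect_span([1, 2, 10, 11], 12) (called at line 25).
First divergence: position 2; shown 'enter collect_span: 4 items against 12' vs intended 'enter collect_span: 4 items against 10'.
Intended log window:
  1: processing a batch of 4
  2: enter collect_span: 4 items against 10
  3: grade_run: 4 entries, threshold 10
Execution walk:
  grade_run([1, 2, 10, 11], 12) -> None  [called from collect_span, line 10]
Log line origins:
  1: logged in main at line 24
  2: logged in collect_span at line 9
  3: logged in grade_run at line 2
  4: logged in collect_span at line 11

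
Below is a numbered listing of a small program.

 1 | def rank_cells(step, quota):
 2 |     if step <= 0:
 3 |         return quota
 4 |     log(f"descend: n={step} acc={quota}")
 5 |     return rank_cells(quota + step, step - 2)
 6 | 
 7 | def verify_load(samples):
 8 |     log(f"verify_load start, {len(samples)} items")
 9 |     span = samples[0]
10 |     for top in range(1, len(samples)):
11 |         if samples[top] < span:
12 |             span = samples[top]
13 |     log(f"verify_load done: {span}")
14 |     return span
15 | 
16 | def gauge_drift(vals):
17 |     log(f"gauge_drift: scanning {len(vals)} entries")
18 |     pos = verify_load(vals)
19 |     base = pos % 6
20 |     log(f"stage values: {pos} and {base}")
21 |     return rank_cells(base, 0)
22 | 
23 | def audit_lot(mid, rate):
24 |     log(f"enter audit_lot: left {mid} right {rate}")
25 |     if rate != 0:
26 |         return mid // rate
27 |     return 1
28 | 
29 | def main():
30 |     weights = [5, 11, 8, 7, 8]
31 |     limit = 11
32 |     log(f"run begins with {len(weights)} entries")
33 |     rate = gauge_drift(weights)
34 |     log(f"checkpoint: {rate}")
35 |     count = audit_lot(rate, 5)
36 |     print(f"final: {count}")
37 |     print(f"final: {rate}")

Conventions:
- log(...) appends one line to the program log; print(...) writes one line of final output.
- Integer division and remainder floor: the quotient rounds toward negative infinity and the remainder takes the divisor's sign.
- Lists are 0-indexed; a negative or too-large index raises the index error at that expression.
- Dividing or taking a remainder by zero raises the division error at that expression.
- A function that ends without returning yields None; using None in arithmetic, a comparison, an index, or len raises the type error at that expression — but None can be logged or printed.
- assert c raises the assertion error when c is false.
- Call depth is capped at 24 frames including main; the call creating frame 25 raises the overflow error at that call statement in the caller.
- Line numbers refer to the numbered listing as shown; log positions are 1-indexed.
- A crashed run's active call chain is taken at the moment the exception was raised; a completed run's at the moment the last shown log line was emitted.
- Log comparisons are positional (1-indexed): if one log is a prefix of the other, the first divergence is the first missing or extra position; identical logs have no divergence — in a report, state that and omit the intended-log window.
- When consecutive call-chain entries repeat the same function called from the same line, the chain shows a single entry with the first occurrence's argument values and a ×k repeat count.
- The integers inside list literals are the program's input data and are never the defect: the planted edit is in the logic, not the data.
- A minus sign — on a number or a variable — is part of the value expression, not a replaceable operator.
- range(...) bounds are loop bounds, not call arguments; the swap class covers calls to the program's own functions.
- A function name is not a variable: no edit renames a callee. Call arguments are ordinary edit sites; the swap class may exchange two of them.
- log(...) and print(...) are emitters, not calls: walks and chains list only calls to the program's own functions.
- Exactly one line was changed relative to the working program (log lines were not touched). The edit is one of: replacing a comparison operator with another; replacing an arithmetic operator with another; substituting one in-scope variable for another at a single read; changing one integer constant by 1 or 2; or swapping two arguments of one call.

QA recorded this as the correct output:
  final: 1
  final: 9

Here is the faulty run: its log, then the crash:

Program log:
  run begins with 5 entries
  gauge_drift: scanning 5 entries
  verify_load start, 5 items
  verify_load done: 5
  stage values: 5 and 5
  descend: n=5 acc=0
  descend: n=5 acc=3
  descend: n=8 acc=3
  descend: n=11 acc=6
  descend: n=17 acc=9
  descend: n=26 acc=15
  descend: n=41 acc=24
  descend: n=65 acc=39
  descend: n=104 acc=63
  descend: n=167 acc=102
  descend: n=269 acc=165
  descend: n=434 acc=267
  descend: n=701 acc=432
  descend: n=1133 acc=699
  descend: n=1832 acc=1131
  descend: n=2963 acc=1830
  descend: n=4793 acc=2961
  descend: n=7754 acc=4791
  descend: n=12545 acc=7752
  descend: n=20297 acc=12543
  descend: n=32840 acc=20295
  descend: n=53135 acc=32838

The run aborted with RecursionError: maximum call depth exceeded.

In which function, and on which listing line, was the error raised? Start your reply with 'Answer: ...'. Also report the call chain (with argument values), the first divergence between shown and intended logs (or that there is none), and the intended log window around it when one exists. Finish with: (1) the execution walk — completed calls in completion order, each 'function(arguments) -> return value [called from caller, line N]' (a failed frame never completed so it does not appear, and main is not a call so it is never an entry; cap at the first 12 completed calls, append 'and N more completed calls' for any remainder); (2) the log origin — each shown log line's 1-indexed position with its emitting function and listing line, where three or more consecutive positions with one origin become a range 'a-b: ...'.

Answer: the error was raised in rank_cells, line 5.
The tell: The log first diverges at position 7: the faulty run prints 'descend: n=5 acc=3' where the working version prints 'descend: n=3 acc=5'.
Call chain: main -> gauge_drift([5, 11, 8, 7, 8]) (called at line 33) -> rank_cells(5, 0) (called at line 21) -> rank_cells(5, 3) (called at line 5) ×21.
First divergence: position 7; shown 'descend: n=5 acc=3' vs intended 'descend: n=3 acc=5'.
Intended log window:
  5: stage values: 5 and 5
  6: descend: n=5 acc=0
  7: descend: n=3 acc=5
  8: descend: n=1 acc=8
Execution walk:
  verify_load([5, 11, 8, 7, 8]) -> 5  [called from gauge_drift, line 18]
Log origins:
  1 — main, line 32
  2 — gauge_drift, line 17
  3 — verify_load, line 8
  4 — verify_load, line 13
  5 — gauge_drift, line 20
  6-27 — rank_cells, line 4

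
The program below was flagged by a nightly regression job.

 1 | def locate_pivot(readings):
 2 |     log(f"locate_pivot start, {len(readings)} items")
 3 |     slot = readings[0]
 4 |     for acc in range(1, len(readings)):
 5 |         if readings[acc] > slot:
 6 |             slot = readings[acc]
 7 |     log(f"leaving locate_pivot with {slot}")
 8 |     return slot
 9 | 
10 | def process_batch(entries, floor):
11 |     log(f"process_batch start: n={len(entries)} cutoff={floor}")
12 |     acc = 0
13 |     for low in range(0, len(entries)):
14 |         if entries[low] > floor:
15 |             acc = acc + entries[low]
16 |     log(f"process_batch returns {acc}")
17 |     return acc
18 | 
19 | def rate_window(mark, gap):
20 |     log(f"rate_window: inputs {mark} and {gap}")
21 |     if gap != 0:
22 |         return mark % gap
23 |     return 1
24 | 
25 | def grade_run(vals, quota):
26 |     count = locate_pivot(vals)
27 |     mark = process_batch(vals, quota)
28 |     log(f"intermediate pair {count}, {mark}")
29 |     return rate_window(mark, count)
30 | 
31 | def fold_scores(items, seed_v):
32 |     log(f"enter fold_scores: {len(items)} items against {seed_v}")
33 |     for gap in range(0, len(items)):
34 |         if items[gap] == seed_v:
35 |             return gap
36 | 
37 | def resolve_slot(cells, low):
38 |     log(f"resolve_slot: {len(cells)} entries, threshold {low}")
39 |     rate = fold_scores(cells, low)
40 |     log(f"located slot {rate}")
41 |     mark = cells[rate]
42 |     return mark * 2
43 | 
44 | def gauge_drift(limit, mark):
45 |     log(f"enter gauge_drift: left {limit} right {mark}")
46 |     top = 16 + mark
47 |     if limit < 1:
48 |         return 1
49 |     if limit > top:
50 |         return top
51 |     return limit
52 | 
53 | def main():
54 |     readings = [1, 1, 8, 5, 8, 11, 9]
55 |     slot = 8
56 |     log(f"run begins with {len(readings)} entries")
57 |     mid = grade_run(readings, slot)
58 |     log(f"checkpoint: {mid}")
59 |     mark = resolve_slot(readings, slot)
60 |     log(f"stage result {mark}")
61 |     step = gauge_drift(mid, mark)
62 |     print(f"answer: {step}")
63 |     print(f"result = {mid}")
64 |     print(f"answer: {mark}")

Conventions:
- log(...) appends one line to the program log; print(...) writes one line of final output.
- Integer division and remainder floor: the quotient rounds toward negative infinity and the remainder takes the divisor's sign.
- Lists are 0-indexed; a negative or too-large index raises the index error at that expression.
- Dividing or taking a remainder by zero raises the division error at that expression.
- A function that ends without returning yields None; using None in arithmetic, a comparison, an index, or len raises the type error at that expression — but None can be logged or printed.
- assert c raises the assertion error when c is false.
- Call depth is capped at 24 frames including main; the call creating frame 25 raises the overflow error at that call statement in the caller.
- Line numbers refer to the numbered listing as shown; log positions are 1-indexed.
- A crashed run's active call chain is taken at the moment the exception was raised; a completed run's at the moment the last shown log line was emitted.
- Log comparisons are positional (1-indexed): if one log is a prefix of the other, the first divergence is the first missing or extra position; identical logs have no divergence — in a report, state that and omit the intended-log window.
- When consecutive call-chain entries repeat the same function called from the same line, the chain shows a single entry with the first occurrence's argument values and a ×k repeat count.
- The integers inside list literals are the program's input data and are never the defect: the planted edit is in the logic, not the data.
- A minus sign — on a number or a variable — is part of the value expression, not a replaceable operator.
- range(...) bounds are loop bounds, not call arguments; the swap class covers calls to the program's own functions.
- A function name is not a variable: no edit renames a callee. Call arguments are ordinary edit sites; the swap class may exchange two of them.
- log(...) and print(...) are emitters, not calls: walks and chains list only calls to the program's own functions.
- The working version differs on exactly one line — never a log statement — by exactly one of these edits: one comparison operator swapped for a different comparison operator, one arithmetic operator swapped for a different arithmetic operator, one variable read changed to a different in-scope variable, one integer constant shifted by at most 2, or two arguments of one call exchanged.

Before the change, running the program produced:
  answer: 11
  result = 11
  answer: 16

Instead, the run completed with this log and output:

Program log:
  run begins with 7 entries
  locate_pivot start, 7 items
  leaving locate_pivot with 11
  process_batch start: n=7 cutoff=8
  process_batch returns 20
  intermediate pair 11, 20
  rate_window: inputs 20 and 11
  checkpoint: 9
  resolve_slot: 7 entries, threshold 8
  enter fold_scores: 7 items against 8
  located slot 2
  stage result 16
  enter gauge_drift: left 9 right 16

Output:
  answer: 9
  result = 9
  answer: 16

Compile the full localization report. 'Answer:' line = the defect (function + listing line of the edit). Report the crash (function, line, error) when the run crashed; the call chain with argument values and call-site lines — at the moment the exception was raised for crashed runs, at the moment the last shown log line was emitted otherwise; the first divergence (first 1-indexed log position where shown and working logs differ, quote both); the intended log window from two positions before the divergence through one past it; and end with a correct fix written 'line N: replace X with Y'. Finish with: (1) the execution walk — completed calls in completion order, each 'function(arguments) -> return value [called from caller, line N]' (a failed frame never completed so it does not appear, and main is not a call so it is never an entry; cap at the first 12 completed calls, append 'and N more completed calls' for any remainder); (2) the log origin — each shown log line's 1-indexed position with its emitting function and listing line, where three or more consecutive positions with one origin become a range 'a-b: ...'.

Answer: the defect is in grade_run at line 29.
Core observation: Everything matches until log position 7, which reads 'rate_window: inputs 20 and 11' in place of 'rate_window: inputs 11 and 20'.
Call chain: main -> gauge_drift(9, 16) (called at line 61).
First divergence: position 7 — the shown line 'rate_window: inputs 20 and 11' should read 'rate_window: inputs 11 and 20'.
Intended log window:
  5: process_batch returns 20
  6: intermediate pair 11, 20
  7: rate_window: inputs 11 and 20
  8: checkpoint: 11
Execution walk:
  locate_pivot([1, 1, 8, 5, 8, 11, 9]) -> 11  [called from grade_run, line 26]
  process_batch([1, 1, 8, 5, 8, 11, 9], 8) -> 20  [called from grade_run, line 27]
  rate_window(20, 11) -> 9  [called from grade_run, line 29]
  grade_run([1, 1, 8, 5, 8, 11, 9], 8) -> 9  [called from main, line 57]
  fold_scores([1, 1, 8, 5, 8, 11, 9], 8) -> 2  [called from resolve_slot, line 39]
  resolve_slot([1, 1, 8, 5, 8, 11, 9], 8) -> 16  [called from main, line 59]
  gauge_drift(9, 16) -> 9  [called from main, line 61]
Log line origins:
  1 — main, line 56
  2 — locate_pivot, line 2
  3 — locate_pivot, line 7
  4 — process_batch, line 11
  5 — process_batch, line 16
  6 — grade_run, line 28
  7 — rate_window, line 20
  8 — main, line 58
  9 — resolve_slot, line 38
  10 — fold_scores, line 32
  11 — resolve_slot, line 40
  12 — main, line 60
  13 — gauge_drift, line 45
A correct fix: line 29: replace `rate_window(mark, count)` with `rate_window(count, mark)`.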